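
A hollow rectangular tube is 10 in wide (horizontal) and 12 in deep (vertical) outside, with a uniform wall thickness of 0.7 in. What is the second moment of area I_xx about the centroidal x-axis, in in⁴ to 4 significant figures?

I_xx ≈ 586.4 in⁴

Decompose the section into non-overlapping parts with the origin at the bottom-left of its bounding rectangle.
Outer rectangle: 10 × 12, A = 120 in², y = 6 in, Ī = 1 440 in⁴.
Inner void (subtracted): 8.6 × 10.6, A = 91.16 in², y = 6 in, Ī = 853.561 in⁴.
By symmetry the centroid is at mid-height, ȳ = 6 in.
All pieces are centred on the centroidal x-axis, so I = ΣĪ (holes subtracted) = 586.439 in⁴.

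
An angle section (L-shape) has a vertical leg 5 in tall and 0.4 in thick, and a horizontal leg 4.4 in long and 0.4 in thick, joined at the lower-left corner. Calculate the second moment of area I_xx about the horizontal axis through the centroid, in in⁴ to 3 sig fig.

I_xx ≈ 8.89 in⁴

Decompose the section into non-overlapping parts with the origin at the bottom-left of its bounding rectangle.
Vertical leg: 0.4 × 5, A = 2 in², y = 2.5 in, Ī = 4.1667 in⁴.
Horizontal leg (remainder): 4 × 0.4, A = 1.6 in², y = 0.2 in, Ī = 0.021333 in⁴.
Centroid: ȳ = ΣA·y / ΣA = 1.4778 in.
Transfer each piece to the horizontal axis through the centroid using Ī + A·d² with d = y − 1.4778:
  vertical leg: d = 1.0222 in → contributes +6.2565 in⁴
  horizontal leg (remainder): d = -1.2778 in → contributes +2.6337 in⁴
Total I = 8.8902 in⁴.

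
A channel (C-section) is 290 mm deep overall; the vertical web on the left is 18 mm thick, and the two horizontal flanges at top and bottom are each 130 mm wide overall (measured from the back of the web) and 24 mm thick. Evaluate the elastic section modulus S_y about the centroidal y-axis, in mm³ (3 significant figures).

S_y ≈ 1.93 × 10⁵ mm³

Break the section into simple shapes (no overlaps), measuring from the bottom-left corner of the bounding box.
Web: 18 × 290, A = 5 220 mm², x = 9 mm, Ī = 140 940 mm⁴.
Top flange (beyond web): 112 × 24, A = 2 688 mm², x = 74 mm, Ī = 2 809 856 mm⁴.
Bottom flange (beyond web): 112 × 24, A = 2 688 mm², x = 74 mm, Ī = 2 809 856 mm⁴.
Centroid: x̄ = ΣA·x / ΣA = 41.978 mm.
Transfer each piece to the centroidal y-axis using Ī + A·d² with d = x − 41.978:
  web: d = -32.978 mm → contributes +5 818 109 mm⁴
  top flange (beyond web): d = 32.022 mm → contributes +5 566 071 mm⁴
  bottom flange (beyond web): d = 32.022 mm → contributes +5 566 071 mm⁴
Total I = 16 950 251 mm⁴.
Extreme fibre distance c = 88.022 mm; S = I/c = 192 569 mm³.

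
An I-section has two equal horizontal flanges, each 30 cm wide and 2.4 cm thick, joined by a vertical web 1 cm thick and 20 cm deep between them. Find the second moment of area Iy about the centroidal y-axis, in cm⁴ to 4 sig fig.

Iy ≈ 1.080 × 10⁴ cm⁴

Decompose the section into non-overlapping parts with the origin at the bottom-left of its bounding rectangle.
Bottom flange: 30 × 2.4, A = 72 cm², x = 15 cm, Ī = 5 400 cm⁴.
Web: 1 × 20, A = 20 cm², x = 15 cm, Ī = 1.66667 cm⁴.
Top flange: 30 × 2.4, A = 72 cm², x = 15 cm, Ī = 5 400 cm⁴.
By symmetry the centroid is at mid-width, x̄ = 15 cm.
All pieces are centred on the centroidal y-axis, so I = ΣĪ = 10801.7 cm⁴.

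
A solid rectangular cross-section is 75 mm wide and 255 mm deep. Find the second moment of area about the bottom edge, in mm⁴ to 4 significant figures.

The section: 75 × 255, A = 19 125 mm², y = 127.5 mm, Ī = 103 633 594 mm⁴.
Transfer it to the base of the section using Ī + A·d² with d = y − 0:
  the section: d = 127.5 mm → contributes +414 534 375 mm⁴
Total I = 414 534 375 mm⁴.

I_base ≈ 4.145 × 10⁸ mm⁴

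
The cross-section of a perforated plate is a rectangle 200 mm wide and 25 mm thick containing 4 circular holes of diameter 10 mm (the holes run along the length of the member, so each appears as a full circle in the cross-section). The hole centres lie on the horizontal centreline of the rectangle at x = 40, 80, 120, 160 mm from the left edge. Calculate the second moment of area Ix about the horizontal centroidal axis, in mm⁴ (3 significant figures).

Treat the section as a set of non-overlapping primitives; coordinates are from the bounding-box lower-left.
Plate: 200 × 25, A = 5 000 mm², y = 12.5 mm, Ī = 260 417 mm⁴.
Hole 1 (subtracted): ⌀10, A = 78.54 mm², y = 12.5 mm, Ī = 490.87 mm⁴.
Hole 2 (subtracted): ⌀10, A = 78.54 mm², y = 12.5 mm, Ī = 490.87 mm⁴.
Hole 3 (subtracted): ⌀10, A = 78.54 mm², y = 12.5 mm, Ī = 490.87 mm⁴.
Hole 4 (subtracted): ⌀10, A = 78.54 mm², y = 12.5 mm, Ī = 490.87 mm⁴.
By symmetry the centroid is at mid-height, ȳ = 12.5 mm.
All pieces are centred on the horizontal centroidal axis, so I = ΣĪ (holes subtracted) = 258 453 mm⁴.

Ix ≈ 2.58 × 10⁵ mm⁴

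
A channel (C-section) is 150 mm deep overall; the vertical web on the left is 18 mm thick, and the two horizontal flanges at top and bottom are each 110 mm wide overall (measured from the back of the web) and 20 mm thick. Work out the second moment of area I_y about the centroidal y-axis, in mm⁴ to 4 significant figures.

I_y ≈ 7.380 × 10⁶ mm⁴

Decompose the section into non-overlapping parts with the origin at the bottom-left of its bounding rectangle.
Web: 18 × 150, A = 2 700 mm², x = 9 mm, Ī = 72 900 mm⁴.
Top flange (beyond web): 92 × 20, A = 1 840 mm², x = 64 mm, Ī = 1 297 813 mm⁴.
Bottom flange (beyond web): 92 × 20, A = 1 840 mm², x = 64 mm, Ī = 1 297 813 mm⁴.
Centroid: x̄ = ΣA·x / ΣA = 40.7241 mm.
Transfer each piece to the centroidal y-axis using Ī + A·d² with d = x − 40.7241:
  web: d = -31.7241 mm → contributes +2 790 237 mm⁴
  top flange (beyond web): d = 23.2759 mm → contributes +2 294 662 mm⁴
  bottom flange (beyond web): d = 23.2759 mm → contributes +2 294 662 mm⁴
Total I = 7 379 561 mm⁴.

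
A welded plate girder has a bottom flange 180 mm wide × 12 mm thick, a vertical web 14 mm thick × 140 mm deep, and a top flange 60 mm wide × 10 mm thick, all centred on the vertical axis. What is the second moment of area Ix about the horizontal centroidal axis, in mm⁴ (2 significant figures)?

Decompose the section into non-overlapping parts with the origin at the bottom-left of its bounding rectangle.
Bottom plate: 180 × 12, A = 2 160 mm², y = 6 mm, Ī = 25 920 mm⁴.
Web plate: 14 × 140, A = 1 960 mm², y = 82 mm, Ī = 3 201 333 mm⁴.
Top plate: 60 × 10, A = 600 mm², y = 157 mm, Ī = 5 000 mm⁴.
Centroid: ȳ = ΣA·y / ΣA = 56.75 mm.
Transfer each piece to the horizontal centroidal axis using Ī + A·d² with d = y − 56.75:
  bottom plate: d = -50.75 mm → contributes +5 590 064 mm⁴
  web plate: d = 25.25 mm → contributes +4 450 536 mm⁴
  top plate: d = 100.2 mm → contributes +6 034 528 mm⁴
Total I = 16 075 128 mm⁴.

Ix ≈ 1.6 × 10⁷ mm⁴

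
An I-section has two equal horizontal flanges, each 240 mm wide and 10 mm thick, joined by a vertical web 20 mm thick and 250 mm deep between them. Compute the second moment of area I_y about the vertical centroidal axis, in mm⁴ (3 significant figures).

Break the section into simple shapes (no overlaps), measuring from the bottom-left corner of the bounding box.
Bottom flange: 240 × 10, A = 2 400 mm², x = 120 mm, Ī = 11 520 000 mm⁴.
Web: 20 × 250, A = 5 000 mm², x = 120 mm, Ī = 166 667 mm⁴.
Top flange: 240 × 10, A = 2 400 mm², x = 120 mm, Ī = 11 520 000 mm⁴.
By symmetry the centroid is at mid-width, x̄ = 120 mm.
All pieces are centred on the vertical centroidal axis, so I = ΣĪ = 23 206 667 mm⁴.

I_y ≈ 2.32 × 10⁷ mm⁴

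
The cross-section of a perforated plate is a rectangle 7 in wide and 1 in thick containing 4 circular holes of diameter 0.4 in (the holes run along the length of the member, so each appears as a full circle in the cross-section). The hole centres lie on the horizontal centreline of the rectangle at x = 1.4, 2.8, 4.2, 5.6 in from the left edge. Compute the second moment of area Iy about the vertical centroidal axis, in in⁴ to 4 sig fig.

Iy ≈ 27.35 in⁴

Decompose the section into non-overlapping parts with the origin at the bottom-left of its bounding rectangle.
Plate: 7 × 1, A = 7 in², x = 3.5 in, Ī = 28.5833 in⁴.
Hole 1 (subtracted): ⌀0.4, A = 0.125664 in², x = 1.4 in, Ī = 0.00125664 in⁴.
Hole 2 (subtracted): ⌀0.4, A = 0.125664 in², x = 2.8 in, Ī = 0.00125664 in⁴.
Hole 3 (subtracted): ⌀0.4, A = 0.125664 in², x = 4.2 in, Ī = 0.00125664 in⁴.
Hole 4 (subtracted): ⌀0.4, A = 0.125664 in², x = 5.6 in, Ī = 0.00125664 in⁴.
By symmetry the centroid is at mid-width, x̄ = 3.5 in.
Transfer each piece to the vertical centroidal axis using Ī + A·d² with d = x − 3.5:
  plate: d = 0 in → contributes +28.5833 in⁴
  hole 1: d = -2.1 in → contributes −0.555434 in⁴
  hole 2: d = -0.7 in → contributes −0.0628319 in⁴
  hole 3: d = 0.7 in → contributes −0.0628319 in⁴
  hole 4: d = 2.1 in → contributes −0.555434 in⁴
Total I = 27.3468 in⁴.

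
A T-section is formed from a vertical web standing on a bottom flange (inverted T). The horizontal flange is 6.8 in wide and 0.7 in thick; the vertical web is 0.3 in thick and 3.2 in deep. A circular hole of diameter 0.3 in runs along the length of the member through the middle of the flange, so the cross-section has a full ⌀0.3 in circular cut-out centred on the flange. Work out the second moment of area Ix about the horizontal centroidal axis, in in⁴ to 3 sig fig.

Ix ≈ 4.04 in⁴

Split into non-overlapping primitives; take the origin at the lower-left of the bounding box.
Flange: 6.8 × 0.7, A = 4.76 in², y = 0.35 in, Ī = 0.19437 in⁴.
Web: 0.3 × 3.2, A = 0.96 in², y = 2.3 in, Ī = 0.8192 in⁴.
Hole (subtracted): ⌀0.3, A = 0.070686 in², y = 0.35 in, Ī = 0.00039761 in⁴.
Centroid: ȳ = ΣA·y / ΣA = 0.68137 in.
Transfer each piece to the horizontal centroidal axis using Ī + A·d² with d = y − 0.68137:
  flange: d = -0.33137 in → contributes +0.71704 in⁴
  web: d = 1.6186 in → contributes +3.3344 in⁴
  hole: d = -0.33137 in → contributes −0.0081592 in⁴
Total I = 4.0432 in⁴.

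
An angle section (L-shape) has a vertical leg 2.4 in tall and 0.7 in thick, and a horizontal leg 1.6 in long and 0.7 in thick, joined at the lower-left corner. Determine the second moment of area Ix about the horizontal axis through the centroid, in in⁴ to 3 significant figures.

Treat the section as a set of non-overlapping primitives; coordinates are from the bounding-box lower-left.
Vertical leg: 0.7 × 2.4, A = 1.68 in², y = 1.2 in, Ī = 0.8064 in⁴.
Horizontal leg (remainder): 0.9 × 0.7, A = 0.63 in², y = 0.35 in, Ī = 0.025725 in⁴.
Centroid: ȳ = ΣA·y / ΣA = 0.96818 in.
Transfer each piece to the horizontal axis through the centroid using Ī + A·d² with d = y − 0.96818:
  vertical leg: d = 0.23182 in → contributes +0.89668 in⁴
  horizontal leg (remainder): d = -0.61818 in → contributes +0.26648 in⁴
Total I = 1.1632 in⁴.

Ix ≈ 1.16 in⁴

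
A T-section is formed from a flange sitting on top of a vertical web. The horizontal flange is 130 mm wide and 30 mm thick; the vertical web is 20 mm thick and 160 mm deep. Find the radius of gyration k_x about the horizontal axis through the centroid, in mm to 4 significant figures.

k_x ≈ 56.89 mm

Treat the section as a set of non-overlapping primitives; coordinates are from the bounding-box lower-left.
Flange: 130 × 30, A = 3 900 mm², y = 175 mm, Ī = 292 500 mm⁴.
Web: 20 × 160, A = 3 200 mm², y = 80 mm, Ī = 6 826 667 mm⁴.
Centroid: ȳ = ΣA·y / ΣA = 132.183 mm.
Transfer each piece to the horizontal axis through the centroid using Ī + A·d² with d = y − 132.183:
  flange: d = 42.8169 mm → contributes +7 442 319 mm⁴
  web: d = -52.1831 mm → contributes +15 540 509 mm⁴
Total I = 22 982 829 mm⁴.
Radius of gyration: k = √(I/A) = √(22 982 829 / 7 100) = 56.8948 mm.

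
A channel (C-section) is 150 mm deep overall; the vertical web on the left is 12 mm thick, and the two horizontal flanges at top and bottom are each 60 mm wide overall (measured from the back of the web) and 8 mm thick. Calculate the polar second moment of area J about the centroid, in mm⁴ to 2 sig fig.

Split into non-overlapping primitives; take the origin at the lower-left of the bounding box.
Web: 12 × 150, A = 1 800 mm², y = 75 mm, Ī = 3 375 000 mm⁴.
Top flange (beyond web): 48 × 8, A = 384 mm², y = 146 mm, Ī = 2 048 mm⁴.
Bottom flange (beyond web): 48 × 8, A = 384 mm², y = 4 mm, Ī = 2 048 mm⁴.
By symmetry the centroid is at mid-height, ȳ = 75 mm.
Transfer each piece to the centroidal x-axis using Ī + A·d² with d = y − 75:
  web: d = 0 mm → contributes +3 375 000 mm⁴
  top flange (beyond web): d = 71 mm → contributes +1 937 792 mm⁴
  bottom flange (beyond web): d = -71 mm → contributes +1 937 792 mm⁴
Total I = 7 250 584 mm⁴.
For the y-axis: x̄ = 14.97 mm.
Repeating about the centroidal y-axis gives I_y = 653 542 mm⁴.
Polar second moment: J = I_x + I_y = 7 904 126 mm⁴.

J ≈ 7.9 × 10⁶ mm⁴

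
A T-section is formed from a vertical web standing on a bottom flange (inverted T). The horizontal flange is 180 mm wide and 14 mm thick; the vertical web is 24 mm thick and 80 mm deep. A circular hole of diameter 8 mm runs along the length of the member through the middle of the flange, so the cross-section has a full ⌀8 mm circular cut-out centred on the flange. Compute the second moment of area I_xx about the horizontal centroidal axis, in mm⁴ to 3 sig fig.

I_xx ≈ 3.45 × 10⁶ mm⁴

Break the section into simple shapes (no overlaps), measuring from the bottom-left corner of the bounding box.
Flange: 180 × 14, A = 2 520 mm², y = 7 mm, Ī = 41 160 mm⁴.
Web: 24 × 80, A = 1 920 mm², y = 54 mm, Ī = 1 024 000 mm⁴.
Hole (subtracted): ⌀8, A = 50.265 mm², y = 7 mm, Ī = 201.06 mm⁴.
Centroid: ȳ = ΣA·y / ΣA = 27.557 mm.
Transfer each piece to the horizontal centroidal axis using Ī + A·d² with d = y − 27.557:
  flange: d = -20.557 mm → contributes +1 106 093 mm⁴
  web: d = 26.443 mm → contributes +2 366 521 mm⁴
  hole: d = -20.557 mm → contributes −21 443 mm⁴
Total I = 3 451 171 mm⁴.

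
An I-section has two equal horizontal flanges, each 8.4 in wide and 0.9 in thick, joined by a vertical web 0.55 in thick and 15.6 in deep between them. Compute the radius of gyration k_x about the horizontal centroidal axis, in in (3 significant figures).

Split into non-overlapping primitives; take the origin at the lower-left of the bounding box.
Bottom flange: 8.4 × 0.9, A = 7.56 in², y = 0.45 in, Ī = 0.5103 in⁴.
Web: 0.55 × 15.6, A = 8.58 in², y = 8.7 in, Ī = 174 in⁴.
Top flange: 8.4 × 0.9, A = 7.56 in², y = 16.95 in, Ī = 0.5103 in⁴.
By symmetry the centroid is at mid-height, ȳ = 8.7 in.
Transfer each piece to the horizontal centroidal axis using Ī + A·d² with d = y − 8.7:
  bottom flange: d = -8.25 in → contributes +515.06 in⁴
  web: d = 0 in → contributes +174 in⁴
  top flange: d = 8.25 in → contributes +515.06 in⁴
Total I = 1204.1 in⁴.
Radius of gyration: k = √(I/A) = √(1204.1 / 23.7) = 7.1279 in.

k_x ≈ 7.13 in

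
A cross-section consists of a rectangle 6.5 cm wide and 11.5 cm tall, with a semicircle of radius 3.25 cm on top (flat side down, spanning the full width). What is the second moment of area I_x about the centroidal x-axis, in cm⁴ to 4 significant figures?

Decompose the section into non-overlapping parts with the origin at the bottom-left of its bounding rectangle.
Rectangular body: 6.5 × 11.5, A = 74.75 cm², y = 5.75 cm, Ī = 823.807 cm⁴.
Semicircular cap: semicircle r = 3.25, A = 16.5915 cm², y = 12.8793 cm, Ī = 12.2452 cm⁴.
Centroid: ȳ = ΣA·y / ΣA = 7.04499 cm.
Transfer each piece to the centroidal x-axis using Ī + A·d² with d = y − 7.04499:
  rectangular body: d = -1.29499 cm → contributes +949.164 cm⁴
  semicircular cap: d = 5.83435 cm → contributes +577.015 cm⁴
Total I = 1526.18 cm⁴.

I_x ≈ 1526 cm⁴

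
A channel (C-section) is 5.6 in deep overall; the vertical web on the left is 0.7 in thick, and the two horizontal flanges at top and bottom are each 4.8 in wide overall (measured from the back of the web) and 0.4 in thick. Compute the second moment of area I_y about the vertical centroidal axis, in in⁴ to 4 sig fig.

Decompose the section into non-overlapping parts with the origin at the bottom-left of its bounding rectangle.
Web: 0.7 × 5.6, A = 3.92 in², x = 0.35 in, Ī = 0.160067 in⁴.
Top flange (beyond web): 4.1 × 0.4, A = 1.64 in², x = 2.75 in, Ī = 2.29737 in⁴.
Bottom flange (beyond web): 4.1 × 0.4, A = 1.64 in², x = 2.75 in, Ī = 2.29737 in⁴.
Centroid: x̄ = ΣA·x / ΣA = 1.44333 in.
Transfer each piece to the vertical centroidal axis using Ī + A·d² with d = x − 1.44333:
  web: d = -1.09333 in → contributes +4.84595 in⁴
  top flange (beyond web): d = 1.30667 in → contributes +5.09747 in⁴
  bottom flange (beyond web): d = 1.30667 in → contributes +5.09747 in⁴
Total I = 15.0409 in⁴.

I_y ≈ 15.04 in⁴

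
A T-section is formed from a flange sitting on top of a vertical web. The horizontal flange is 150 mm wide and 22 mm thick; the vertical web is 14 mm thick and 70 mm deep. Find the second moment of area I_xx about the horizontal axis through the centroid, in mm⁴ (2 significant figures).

I_xx ≈ 2.1 × 10⁶ mm⁴

Break the section into simple shapes (no overlaps), measuring from the bottom-left corner of the bounding box.
Flange: 150 × 22, A = 3 300 mm², y = 81 mm, Ī = 133 100 mm⁴.
Web: 14 × 70, A = 980 mm², y = 35 mm, Ī = 400 167 mm⁴.
Centroid: ȳ = ΣA·y / ΣA = 70.47 mm.
Transfer each piece to the horizontal axis through the centroid using Ī + A·d² with d = y − 70.47:
  flange: d = 10.53 mm → contributes +499 195 mm⁴
  web: d = -35.47 mm → contributes +1 632 937 mm⁴
Total I = 2 132 132 mm⁴.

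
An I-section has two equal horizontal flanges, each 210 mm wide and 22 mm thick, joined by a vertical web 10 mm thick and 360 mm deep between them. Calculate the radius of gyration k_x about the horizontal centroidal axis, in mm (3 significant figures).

k_x ≈ 171 mm

Split into non-overlapping primitives; take the origin at the lower-left of the bounding box.
Bottom flange: 210 × 22, A = 4 620 mm², y = 11 mm, Ī = 186 340 mm⁴.
Web: 10 × 360, A = 3 600 mm², y = 202 mm, Ī = 38 880 000 mm⁴.
Top flange: 210 × 22, A = 4 620 mm², y = 393 mm, Ī = 186 340 mm⁴.
By symmetry the centroid is at mid-height, ȳ = 202 mm.
Transfer each piece to the horizontal centroidal axis using Ī + A·d² with d = y − 202:
  bottom flange: d = -191 mm → contributes +168 728 560 mm⁴
  web: d = 0 mm → contributes +38 880 000 mm⁴
  top flange: d = 191 mm → contributes +168 728 560 mm⁴
Total I = 376 337 120 mm⁴.
Radius of gyration: k = √(I/A) = √(376 337 120 / 12 840) = 171.2 mm.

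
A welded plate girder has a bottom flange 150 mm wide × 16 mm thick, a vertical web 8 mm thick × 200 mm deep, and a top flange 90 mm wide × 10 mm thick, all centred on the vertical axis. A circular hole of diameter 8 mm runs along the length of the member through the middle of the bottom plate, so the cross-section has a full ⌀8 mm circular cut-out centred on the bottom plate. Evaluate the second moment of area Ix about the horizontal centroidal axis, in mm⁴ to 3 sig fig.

Ix ≈ 3.75 × 10⁷ mm⁴

Split into non-overlapping primitives; take the origin at the lower-left of the bounding box.
Bottom plate: 150 × 16, A = 2 400 mm², y = 8 mm, Ī = 51 200 mm⁴.
Web plate: 8 × 200, A = 1 600 mm², y = 116 mm, Ī = 5 333 333 mm⁴.
Top plate: 90 × 10, A = 900 mm², y = 221 mm, Ī = 7 500 mm⁴.
Hole (subtracted): ⌀8, A = 50.265 mm², y = 8 mm, Ī = 201.06 mm⁴.
Centroid: ȳ = ΣA·y / ΣA = 83.159 mm.
Transfer each piece to the horizontal centroidal axis using Ī + A·d² with d = y − 83.159:
  bottom plate: d = -75.159 mm → contributes +13 608 412 mm⁴
  web plate: d = 32.841 mm → contributes +7 059 009 mm⁴
  top plate: d = 137.84 mm → contributes +17 107 688 mm⁴
  hole: d = -75.159 mm → contributes −284 143 mm⁴
Total I = 37 490 967 mm⁴.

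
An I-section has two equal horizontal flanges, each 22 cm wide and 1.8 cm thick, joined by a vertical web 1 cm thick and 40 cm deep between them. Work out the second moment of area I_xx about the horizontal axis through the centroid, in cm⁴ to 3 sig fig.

I_xx ≈ 4.00 × 10⁴ cm⁴

Break the section into simple shapes (no overlaps), measuring from the bottom-left corner of the bounding box.
Bottom flange: 22 × 1.8, A = 39.6 cm², y = 0.9 cm, Ī = 10.692 cm⁴.
Web: 1 × 40, A = 40 cm², y = 21.8 cm, Ī = 5333.3 cm⁴.
Top flange: 22 × 1.8, A = 39.6 cm², y = 42.7 cm, Ī = 10.692 cm⁴.
By symmetry the centroid is at mid-height, ȳ = 21.8 cm.
Transfer each piece to the horizontal axis through the centroid using Ī + A·d² with d = y − 21.8:
  bottom flange: d = -20.9 cm → contributes +17 308 cm⁴
  web: d = 0 cm → contributes +5333.3 cm⁴
  top flange: d = 20.9 cm → contributes +17 308 cm⁴
Total I = 39 950 cm⁴.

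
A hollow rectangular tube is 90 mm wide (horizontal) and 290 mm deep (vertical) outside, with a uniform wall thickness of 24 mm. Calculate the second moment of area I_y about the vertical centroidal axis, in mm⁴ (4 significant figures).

I_y ≈ 1.612 × 10⁷ mm⁴

Treat the section as a set of non-overlapping primitives; coordinates are from the bounding-box lower-left.
Outer rectangle: 90 × 290, A = 26 100 mm², x = 45 mm, Ī = 17 617 500 mm⁴.
Inner void (subtracted): 42 × 242, A = 10 164 mm², x = 45 mm, Ī = 1 494 108 mm⁴.
By symmetry the centroid is at mid-width, x̄ = 45 mm.
All pieces are centred on the vertical centroidal axis, so I = ΣĪ (holes subtracted) = 16 123 392 mm⁴.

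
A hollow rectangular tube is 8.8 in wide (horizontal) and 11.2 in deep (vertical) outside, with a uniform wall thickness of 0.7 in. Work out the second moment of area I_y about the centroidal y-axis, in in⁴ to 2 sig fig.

Decompose the section into non-overlapping parts with the origin at the bottom-left of its bounding rectangle.
Outer rectangle: 8.8 × 11.2, A = 98.56 in², x = 4.4 in, Ī = 636 in⁴.
Inner void (subtracted): 7.4 × 9.8, A = 72.52 in², x = 4.4 in, Ī = 330.9 in⁴.
By symmetry the centroid is at mid-width, x̄ = 4.4 in.
All pieces are centred on the centroidal y-axis, so I = ΣĪ (holes subtracted) = 305.1 in⁴.

I_y ≈ 310 in⁴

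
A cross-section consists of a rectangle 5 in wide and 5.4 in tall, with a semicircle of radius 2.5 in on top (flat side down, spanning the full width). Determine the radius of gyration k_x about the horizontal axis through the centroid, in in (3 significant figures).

Treat the section as a set of non-overlapping primitives; coordinates are from the bounding-box lower-left.
Rectangular body: 5 × 5.4, A = 27 in², y = 2.7 in, Ī = 65.61 in⁴.
Semicircular cap: semicircle r = 2.5, A = 9.8175 in², y = 6.461 in, Ī = 4.2874 in⁴.
Centroid: ȳ = ΣA·y / ΣA = 3.7029 in.
Transfer each piece to the horizontal axis through the centroid using Ī + A·d² with d = y − 3.7029:
  rectangular body: d = -1.0029 in → contributes +92.766 in⁴
  semicircular cap: d = 2.7581 in → contributes +78.972 in⁴
Total I = 171.74 in⁴.
Radius of gyration: k = √(I/A) = √(171.74 / 36.817) = 2.1598 in.

k_x ≈ 2.16 in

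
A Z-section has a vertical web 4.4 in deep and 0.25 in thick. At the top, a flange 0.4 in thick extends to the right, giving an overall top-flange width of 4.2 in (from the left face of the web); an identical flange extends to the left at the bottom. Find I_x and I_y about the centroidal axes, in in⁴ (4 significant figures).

I_x ≈ 14.46 in⁴, I_y ≈ 18.05 in⁴

Split into non-overlapping primitives; take the origin at the lower-left of the bounding box.
Web: 0.25 × 4.4, A = 1.1 in², y = 2.2 in, Ī = 1.77467 in⁴.
Top flange (beyond web): 3.95 × 0.4, A = 1.58 in², y = 4.2 in, Ī = 0.0210667 in⁴.
Bottom flange (beyond web): 3.95 × 0.4, A = 1.58 in², y = 0.2 in, Ī = 0.0210667 in⁴.
Centroid: ȳ = ΣA·y / ΣA = 2.2 in.
Transfer each piece to the centroidal x-axis using Ī + A·d² with d = y − 2.2:
  web: d = 0 in → contributes +1.77467 in⁴
  top flange (beyond web): d = 2 in → contributes +6.34107 in⁴
  bottom flange (beyond web): d = -2 in → contributes +6.34107 in⁴
Total I = 14.4568 in⁴.
For the y-axis: x̄ = 4.075 in.
Repeating about the centroidal y-axis gives I_y = 18.05 in⁴.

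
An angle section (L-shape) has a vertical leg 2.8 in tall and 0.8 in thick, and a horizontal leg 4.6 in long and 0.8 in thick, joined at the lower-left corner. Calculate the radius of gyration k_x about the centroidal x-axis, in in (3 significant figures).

k_x ≈ 0.743 in

Split into non-overlapping primitives; take the origin at the lower-left of the bounding box.
Vertical leg: 0.8 × 2.8, A = 2.24 in², y = 1.4 in, Ī = 1.4635 in⁴.
Horizontal leg (remainder): 3.8 × 0.8, A = 3.04 in², y = 0.4 in, Ī = 0.16213 in⁴.
Centroid: ȳ = ΣA·y / ΣA = 0.82424 in.
Transfer each piece to the centroidal x-axis using Ī + A·d² with d = y − 0.82424:
  vertical leg: d = 0.57576 in → contributes +2.206 in⁴
  horizontal leg (remainder): d = -0.42424 in → contributes +0.70928 in⁴
Total I = 2.9153 in⁴.
Radius of gyration: k = √(I/A) = √(2.9153 / 5.28) = 0.74306 in.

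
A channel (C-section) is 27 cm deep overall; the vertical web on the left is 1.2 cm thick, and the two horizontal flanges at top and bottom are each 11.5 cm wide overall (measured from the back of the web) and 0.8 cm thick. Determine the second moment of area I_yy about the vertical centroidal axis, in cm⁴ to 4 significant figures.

Break the section into simple shapes (no overlaps), measuring from the bottom-left corner of the bounding box.
Web: 1.2 × 27, A = 32.4 cm², x = 0.6 cm, Ī = 3.888 cm⁴.
Top flange (beyond web): 10.3 × 0.8, A = 8.24 cm², x = 6.35 cm, Ī = 72.8485 cm⁴.
Bottom flange (beyond web): 10.3 × 0.8, A = 8.24 cm², x = 6.35 cm, Ī = 72.8485 cm⁴.
Centroid: x̄ = ΣA·x / ΣA = 2.53863 cm.
Transfer each piece to the vertical centroidal axis using Ī + A·d² with d = x − 2.53863:
  web: d = -1.93863 cm → contributes +125.656 cm⁴
  top flange (beyond web): d = 3.81137 cm → contributes +192.547 cm⁴
  bottom flange (beyond web): d = 3.81137 cm → contributes +192.547 cm⁴
Total I = 510.751 cm⁴.

I_yy ≈ 510.8 cm⁴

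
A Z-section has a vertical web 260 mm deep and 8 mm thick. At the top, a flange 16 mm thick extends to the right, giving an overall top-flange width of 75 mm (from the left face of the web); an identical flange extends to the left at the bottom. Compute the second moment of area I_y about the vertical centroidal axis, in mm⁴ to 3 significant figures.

Break the section into simple shapes (no overlaps), measuring from the bottom-left corner of the bounding box.
Web: 8 × 260, A = 2 080 mm², x = 71 mm, Ī = 11 093 mm⁴.
Top flange (beyond web): 67 × 16, A = 1 072 mm², x = 108.5 mm, Ī = 401 017 mm⁴.
Bottom flange (beyond web): 67 × 16, A = 1 072 mm², x = 33.5 mm, Ī = 401 017 mm⁴.
Centroid: x̄ = ΣA·x / ΣA = 71 mm.
Transfer each piece to the vertical centroidal axis using Ī + A·d² with d = x − 71:
  web: d = 0 mm → contributes +11 093 mm⁴
  top flange (beyond web): d = 37.5 mm → contributes +1 908 517 mm⁴
  bottom flange (beyond web): d = -37.5 mm → contributes +1 908 517 mm⁴
Total I = 3 828 128 mm⁴.

I_y ≈ 3.83 × 10⁶ mm⁴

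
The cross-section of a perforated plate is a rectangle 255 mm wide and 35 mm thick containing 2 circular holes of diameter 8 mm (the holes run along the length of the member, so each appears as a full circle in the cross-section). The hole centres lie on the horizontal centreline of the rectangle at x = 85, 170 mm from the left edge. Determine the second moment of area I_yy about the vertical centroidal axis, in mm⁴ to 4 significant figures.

Break the section into simple shapes (no overlaps), measuring from the bottom-left corner of the bounding box.
Plate: 255 × 35, A = 8 925 mm², x = 127.5 mm, Ī = 48 362 344 mm⁴.
Hole 1 (subtracted): ⌀8, A = 50.2655 mm², x = 85 mm, Ī = 201.062 mm⁴.
Hole 2 (subtracted): ⌀8, A = 50.2655 mm², x = 170 mm, Ī = 201.062 mm⁴.
By symmetry the centroid is at mid-width, x̄ = 127.5 mm.
Transfer each piece to the vertical centroidal axis using Ī + A·d² with d = x − 127.5:
  plate: d = 0 mm → contributes +48 362 344 mm⁴
  hole 1: d = -42.5 mm → contributes −90993.1 mm⁴
  hole 2: d = 42.5 mm → contributes −90993.1 mm⁴
Total I = 48 180 358 mm⁴.

I_yy ≈ 4.818 × 10⁷ mm⁴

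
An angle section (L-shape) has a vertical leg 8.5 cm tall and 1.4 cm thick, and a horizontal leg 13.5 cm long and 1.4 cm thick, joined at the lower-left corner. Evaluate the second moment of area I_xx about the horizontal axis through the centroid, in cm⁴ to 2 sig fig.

Split into non-overlapping primitives; take the origin at the lower-left of the bounding box.
Vertical leg: 1.4 × 8.5, A = 11.9 cm², y = 4.25 cm, Ī = 71.65 cm⁴.
Horizontal leg (remainder): 12.1 × 1.4, A = 16.94 cm², y = 0.7 cm, Ī = 2.767 cm⁴.
Centroid: ȳ = ΣA·y / ΣA = 2.165 cm.
Transfer each piece to the horizontal axis through the centroid using Ī + A·d² with d = y − 2.165:
  vertical leg: d = 2.085 cm → contributes +123.4 cm⁴
  horizontal leg (remainder): d = -1.465 cm → contributes +39.11 cm⁴
Total I = 162.5 cm⁴.

I_xx ≈ 160 cm⁴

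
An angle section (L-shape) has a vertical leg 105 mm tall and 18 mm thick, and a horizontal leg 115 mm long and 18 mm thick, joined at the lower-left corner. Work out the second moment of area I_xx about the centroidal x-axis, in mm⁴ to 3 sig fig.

I_xx ≈ 3.50 × 10⁶ mm⁴

Treat the section as a set of non-overlapping primitives; coordinates are from the bounding-box lower-left.
Vertical leg: 18 × 105, A = 1 890 mm², y = 52.5 mm, Ī = 1 736 438 mm⁴.
Horizontal leg (remainder): 97 × 18, A = 1 746 mm², y = 9 mm, Ī = 47 142 mm⁴.
Centroid: ȳ = ΣA·y / ΣA = 31.611 mm.
Transfer each piece to the centroidal x-axis using Ī + A·d² with d = y − 31.611:
  vertical leg: d = 20.889 mm → contributes +2 561 109 mm⁴
  horizontal leg (remainder): d = -22.611 mm → contributes +939 828 mm⁴
Total I = 3 500 937 mm⁴.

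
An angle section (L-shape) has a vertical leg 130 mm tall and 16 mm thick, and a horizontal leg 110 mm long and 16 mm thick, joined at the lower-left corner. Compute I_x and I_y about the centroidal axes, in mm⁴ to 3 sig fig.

Decompose the section into non-overlapping parts with the origin at the bottom-left of its bounding rectangle.
Vertical leg: 16 × 130, A = 2 080 mm², y = 65 mm, Ī = 2 929 333 mm⁴.
Horizontal leg (remainder): 94 × 16, A = 1 504 mm², y = 8 mm, Ī = 32 085 mm⁴.
Centroid: ȳ = ΣA·y / ΣA = 41.08 mm.
Transfer each piece to the centroidal x-axis using Ī + A·d² with d = y − 41.08:
  vertical leg: d = 23.92 mm → contributes +4 119 404 mm⁴
  horizontal leg (remainder): d = -33.08 mm → contributes +1 677 928 mm⁴
Total I = 5 797 332 mm⁴.
For the y-axis: x̄ = 31.08 mm.
Repeating about the centroidal y-axis gives I_y = 3 792 212 mm⁴.

I_x ≈ 5.80 × 10⁶ mm⁴, I_y ≈ 3.79 × 10⁶ mm⁴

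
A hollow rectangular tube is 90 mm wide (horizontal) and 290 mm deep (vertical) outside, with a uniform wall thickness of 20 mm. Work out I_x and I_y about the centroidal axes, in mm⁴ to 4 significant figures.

I_x ≈ 1.178 × 10⁸ mm⁴, I_y ≈ 1.501 × 10⁷ mm⁴

Split into non-overlapping primitives; take the origin at the lower-left of the bounding box.
Outer rectangle: 90 × 290, A = 26 100 mm², y = 145 mm, Ī = 182 917 500 mm⁴.
Inner void (subtracted): 50 × 250, A = 12 500 mm², y = 145 mm, Ī = 65 104 167 mm⁴.
By symmetry the centroid is at mid-height, ȳ = 145 mm.
All pieces are centred on the centroidal x-axis, so I = ΣĪ (holes subtracted) = 117 813 333 mm⁴.
Repeating about the centroidal y-axis gives I_y = 15 013 333 mm⁴.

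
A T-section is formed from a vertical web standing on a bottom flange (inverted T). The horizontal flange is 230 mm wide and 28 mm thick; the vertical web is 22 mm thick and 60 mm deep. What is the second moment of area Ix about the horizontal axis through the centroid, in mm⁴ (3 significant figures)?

Break the section into simple shapes (no overlaps), measuring from the bottom-left corner of the bounding box.
Flange: 230 × 28, A = 6 440 mm², y = 14 mm, Ī = 420 747 mm⁴.
Web: 22 × 60, A = 1 320 mm², y = 58 mm, Ī = 396 000 mm⁴.
Centroid: ȳ = ΣA·y / ΣA = 21.485 mm.
Transfer each piece to the horizontal axis through the centroid using Ī + A·d² with d = y − 21.485:
  flange: d = -7.4845 mm → contributes +781 504 mm⁴
  web: d = 36.515 mm → contributes +2 156 060 mm⁴
Total I = 2 937 565 mm⁴.

Ix ≈ 2.94 × 10⁶ mm⁴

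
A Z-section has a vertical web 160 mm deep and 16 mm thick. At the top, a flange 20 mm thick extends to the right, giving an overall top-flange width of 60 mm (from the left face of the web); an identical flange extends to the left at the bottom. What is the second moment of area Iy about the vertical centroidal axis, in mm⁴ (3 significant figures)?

Iy ≈ 1.92 × 10⁶ mm⁴

Break the section into simple shapes (no overlaps), measuring from the bottom-left corner of the bounding box.
Web: 16 × 160, A = 2 560 mm², x = 52 mm, Ī = 54 613 mm⁴.
Top flange (beyond web): 44 × 20, A = 880 mm², x = 82 mm, Ī = 141 973 mm⁴.
Bottom flange (beyond web): 44 × 20, A = 880 mm², x = 22 mm, Ī = 141 973 mm⁴.
Centroid: x̄ = ΣA·x / ΣA = 52 mm.
Transfer each piece to the vertical centroidal axis using Ī + A·d² with d = x − 52:
  web: d = 0 mm → contributes +54 613 mm⁴
  top flange (beyond web): d = 30 mm → contributes +933 973 mm⁴
  bottom flange (beyond web): d = -30 mm → contributes +933 973 mm⁴
Total I = 1 922 560 mm⁴.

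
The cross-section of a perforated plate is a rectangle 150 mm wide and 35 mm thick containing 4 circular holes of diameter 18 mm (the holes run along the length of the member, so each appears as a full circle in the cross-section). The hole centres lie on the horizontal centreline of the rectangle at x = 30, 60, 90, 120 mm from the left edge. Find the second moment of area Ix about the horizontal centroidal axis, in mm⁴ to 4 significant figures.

Ix ≈ 5.153 × 10⁵ mm⁴

Split into non-overlapping primitives; take the origin at the lower-left of the bounding box.
Plate: 150 × 35, A = 5 250 mm², y = 17.5 mm, Ī = 535 938 mm⁴.
Hole 1 (subtracted): ⌀18, A = 254.469 mm², y = 17.5 mm, Ī = 5 153 mm⁴.
Hole 2 (subtracted): ⌀18, A = 254.469 mm², y = 17.5 mm, Ī = 5 153 mm⁴.
Hole 3 (subtracted): ⌀18, A = 254.469 mm², y = 17.5 mm, Ī = 5 153 mm⁴.
Hole 4 (subtracted): ⌀18, A = 254.469 mm², y = 17.5 mm, Ī = 5 153 mm⁴.
By symmetry the centroid is at mid-height, ȳ = 17.5 mm.
All pieces are centred on the horizontal centroidal axis, so I = ΣĪ (holes subtracted) = 515 326 mm⁴.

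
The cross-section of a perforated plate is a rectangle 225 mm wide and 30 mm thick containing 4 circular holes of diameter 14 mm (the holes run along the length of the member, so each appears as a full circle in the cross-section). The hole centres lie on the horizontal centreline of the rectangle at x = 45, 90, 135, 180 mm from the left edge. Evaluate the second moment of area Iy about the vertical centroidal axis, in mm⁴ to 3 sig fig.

Split into non-overlapping primitives; take the origin at the lower-left of the bounding box.
Plate: 225 × 30, A = 6 750 mm², x = 112.5 mm, Ī = 28 476 563 mm⁴.
Hole 1 (subtracted): ⌀14, A = 153.94 mm², x = 45 mm, Ī = 1885.7 mm⁴.
Hole 2 (subtracted): ⌀14, A = 153.94 mm², x = 90 mm, Ī = 1885.7 mm⁴.
Hole 3 (subtracted): ⌀14, A = 153.94 mm², x = 135 mm, Ī = 1885.7 mm⁴.
Hole 4 (subtracted): ⌀14, A = 153.94 mm², x = 180 mm, Ī = 1885.7 mm⁴.
By symmetry the centroid is at mid-width, x̄ = 112.5 mm.
Transfer each piece to the vertical centroidal axis using Ī + A·d² with d = x − 112.5:
  plate: d = 0 mm → contributes +28 476 563 mm⁴
  hole 1: d = -67.5 mm → contributes −703 266 mm⁴
  hole 2: d = -22.5 mm → contributes −79 817 mm⁴
  hole 3: d = 22.5 mm → contributes −79 817 mm⁴
  hole 4: d = 67.5 mm → contributes −703 266 mm⁴
Total I = 26 910 397 mm⁴.

Iy ≈ 2.69 × 10⁷ mm⁴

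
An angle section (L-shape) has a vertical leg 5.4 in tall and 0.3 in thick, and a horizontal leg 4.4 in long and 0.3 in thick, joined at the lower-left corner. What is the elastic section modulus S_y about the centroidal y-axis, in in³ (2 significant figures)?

S_y ≈ 1.6 in³

Decompose the section into non-overlapping parts with the origin at the bottom-left of its bounding rectangle.
Vertical leg: 0.3 × 5.4, A = 1.62 in², x = 0.15 in, Ī = 0.01215 in⁴.
Horizontal leg (remainder): 4.1 × 0.3, A = 1.23 in², x = 2.35 in, Ī = 1.723 in⁴.
Centroid: x̄ = ΣA·x / ΣA = 1.099 in.
Transfer each piece to the centroidal y-axis using Ī + A·d² with d = x − 1.099:
  vertical leg: d = -0.9495 in → contributes +1.473 in⁴
  horizontal leg (remainder): d = 1.251 in → contributes +3.647 in⁴
Total I = 5.119 in⁴.
Extreme fibre distance c = 3.301 in; S = I/c = 1.551 in³.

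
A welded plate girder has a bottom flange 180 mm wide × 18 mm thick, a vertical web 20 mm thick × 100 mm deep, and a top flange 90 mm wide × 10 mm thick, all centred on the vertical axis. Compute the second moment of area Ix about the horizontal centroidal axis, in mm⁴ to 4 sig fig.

Decompose the section into non-overlapping parts with the origin at the bottom-left of its bounding rectangle.
Bottom plate: 180 × 18, A = 3 240 mm², y = 9 mm, Ī = 87 480 mm⁴.
Web plate: 20 × 100, A = 2 000 mm², y = 68 mm, Ī = 1 666 667 mm⁴.
Top plate: 90 × 10, A = 900 mm², y = 123 mm, Ī = 7 500 mm⁴.
Centroid: ȳ = ΣA·y / ΣA = 44.9283 mm.
Transfer each piece to the horizontal centroidal axis using Ī + A·d² with d = y − 44.9283:
  bottom plate: d = -35.9283 mm → contributes +4 269 820 mm⁴
  web plate: d = 23.0717 mm → contributes +2 731 270 mm⁴
  top plate: d = 78.0717 mm → contributes +5 493 166 mm⁴
Total I = 12 494 255 mm⁴.

Ix ≈ 1.249 × 10⁷ mm⁴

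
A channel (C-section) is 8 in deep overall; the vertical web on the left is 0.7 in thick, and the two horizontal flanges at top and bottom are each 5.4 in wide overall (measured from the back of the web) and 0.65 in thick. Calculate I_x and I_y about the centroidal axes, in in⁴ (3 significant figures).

I_x ≈ 113 in⁴, I_y ≈ 32.8 in⁴

Treat the section as a set of non-overlapping primitives; coordinates are from the bounding-box lower-left.
Web: 0.7 × 8, A = 5.6 in², y = 4 in, Ī = 29.867 in⁴.
Top flange (beyond web): 4.7 × 0.65, A = 3.055 in², y = 7.675 in, Ī = 0.10756 in⁴.
Bottom flange (beyond web): 4.7 × 0.65, A = 3.055 in², y = 0.325 in, Ī = 0.10756 in⁴.
By symmetry the centroid is at mid-height, ȳ = 4 in.
Transfer each piece to the centroidal x-axis using Ī + A·d² with d = y − 4:
  web: d = 0 in → contributes +29.867 in⁴
  top flange (beyond web): d = 3.675 in → contributes +41.367 in⁴
  bottom flange (beyond web): d = -3.675 in → contributes +41.367 in⁴
Total I = 112.6 in⁴.
For the y-axis: x̄ = 1.7588 in.
Repeating about the centroidal y-axis gives I_y = 32.777 in⁴.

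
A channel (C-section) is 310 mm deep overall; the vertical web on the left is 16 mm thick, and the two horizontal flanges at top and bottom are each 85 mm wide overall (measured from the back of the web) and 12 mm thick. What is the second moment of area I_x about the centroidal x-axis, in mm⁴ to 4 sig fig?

I_x ≈ 7.651 × 10⁷ mm⁴

Split into non-overlapping primitives; take the origin at the lower-left of the bounding box.
Web: 16 × 310, A = 4 960 mm², y = 155 mm, Ī = 39 721 333 mm⁴.
Top flange (beyond web): 69 × 12, A = 828 mm², y = 304 mm, Ī = 9 936 mm⁴.
Bottom flange (beyond web): 69 × 12, A = 828 mm², y = 6 mm, Ī = 9 936 mm⁴.
By symmetry the centroid is at mid-height, ȳ = 155 mm.
Transfer each piece to the centroidal x-axis using Ī + A·d² with d = y − 155:
  web: d = 0 mm → contributes +39 721 333 mm⁴
  top flange (beyond web): d = 149 mm → contributes +18 392 364 mm⁴
  bottom flange (beyond web): d = -149 mm → contributes +18 392 364 mm⁴
Total I = 76 506 061 mm⁴.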